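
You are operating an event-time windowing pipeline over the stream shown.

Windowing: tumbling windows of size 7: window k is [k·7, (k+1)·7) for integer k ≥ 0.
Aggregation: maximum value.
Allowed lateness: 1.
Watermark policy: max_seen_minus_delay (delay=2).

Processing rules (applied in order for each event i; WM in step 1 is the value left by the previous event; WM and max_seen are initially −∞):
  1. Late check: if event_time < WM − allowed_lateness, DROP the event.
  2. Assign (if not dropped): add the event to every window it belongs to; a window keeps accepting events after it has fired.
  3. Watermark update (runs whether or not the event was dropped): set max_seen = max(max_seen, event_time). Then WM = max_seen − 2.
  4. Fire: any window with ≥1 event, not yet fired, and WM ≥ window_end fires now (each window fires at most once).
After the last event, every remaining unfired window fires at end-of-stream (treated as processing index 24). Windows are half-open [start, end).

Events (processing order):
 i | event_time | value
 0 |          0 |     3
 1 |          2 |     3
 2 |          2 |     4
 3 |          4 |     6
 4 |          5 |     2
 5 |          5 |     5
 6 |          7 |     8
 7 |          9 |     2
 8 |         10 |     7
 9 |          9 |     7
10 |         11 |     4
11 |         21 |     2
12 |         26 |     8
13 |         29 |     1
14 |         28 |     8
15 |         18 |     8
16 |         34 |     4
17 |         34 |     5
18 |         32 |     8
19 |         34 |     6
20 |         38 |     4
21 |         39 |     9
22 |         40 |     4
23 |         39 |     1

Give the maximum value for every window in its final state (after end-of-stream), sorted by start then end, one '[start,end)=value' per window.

i=0 t=0 v=3: → [0,7); WM=-2
i=1 t=2 v=3: → [0,7); WM=0
i=2 t=2 v=4: → [0,7); WM=0
i=3 t=4 v=6: → [0,7); WM=2
i=4 t=5 v=2: → [0,7); WM=3
i=5 t=5 v=5: → [0,7); WM=3
i=6 t=7 v=8: → [7,14); WM=5
i=7 t=9 v=2: → [7,14); WM=7; [0,7) fires=6
i=8 t=10 v=7: → [7,14); WM=8
i=9 t=9 v=7: → [7,14); WM=8
i=10 t=11 v=4: → [7,14); WM=9
i=11 t=21 v=2: → [21,28); WM=19; [7,14) fires=8
i=12 t=26 v=8: → [21,28); WM=24
i=13 t=29 v=1: → [28,35); WM=27
i=14 t=28 v=8: → [28,35); WM=27
i=15 t=18 v=8: DROP (t<27-1); WM=27
i=16 t=34 v=4: → [28,35); WM=32; [21,28) fires=8
i=17 t=34 v=5: → [28,35); WM=32
i=18 t=32 v=8: → [28,35); WM=32
i=19 t=34 v=6: → [28,35); WM=32
i=20 t=38 v=4: → [35,42); WM=36; [28,35) fires=8
i=21 t=39 v=9: → [35,42); WM=37
i=22 t=40 v=4: → [35,42); WM=38
i=23 t=39 v=1: → [35,42); WM=38

[0,7)=6 [7,14)=8 [21,28)=8 [28,35)=8 [35,42)=9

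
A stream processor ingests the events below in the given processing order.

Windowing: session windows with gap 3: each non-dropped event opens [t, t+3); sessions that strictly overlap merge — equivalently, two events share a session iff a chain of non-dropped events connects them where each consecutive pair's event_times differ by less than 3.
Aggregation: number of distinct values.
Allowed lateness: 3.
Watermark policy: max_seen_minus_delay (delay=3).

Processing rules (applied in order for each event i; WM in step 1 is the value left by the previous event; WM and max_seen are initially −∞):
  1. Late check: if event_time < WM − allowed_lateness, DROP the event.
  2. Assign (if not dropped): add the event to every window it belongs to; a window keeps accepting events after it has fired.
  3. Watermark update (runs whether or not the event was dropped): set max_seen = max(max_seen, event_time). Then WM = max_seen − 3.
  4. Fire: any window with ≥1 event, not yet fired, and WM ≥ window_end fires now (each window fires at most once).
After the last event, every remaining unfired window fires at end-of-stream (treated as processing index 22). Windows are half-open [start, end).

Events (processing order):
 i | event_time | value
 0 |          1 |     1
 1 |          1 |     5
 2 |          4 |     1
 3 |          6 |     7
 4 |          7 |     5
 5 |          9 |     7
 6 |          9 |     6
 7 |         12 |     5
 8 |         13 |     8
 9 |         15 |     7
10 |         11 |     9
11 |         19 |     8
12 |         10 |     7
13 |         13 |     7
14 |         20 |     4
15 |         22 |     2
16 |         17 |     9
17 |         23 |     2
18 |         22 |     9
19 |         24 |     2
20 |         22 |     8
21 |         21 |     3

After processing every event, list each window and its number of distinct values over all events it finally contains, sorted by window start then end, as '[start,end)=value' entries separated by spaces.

i=0 t=1 v=1: → [1,4); WM=-2
i=1 t=1 v=5: → [1,4); WM=-2
i=2 t=4 v=1: → [4,7); WM=1
i=3 t=6 v=7: → [4,9); WM=3
i=4 t=7 v=5: → [4,10); WM=4
i=5 t=9 v=7: → [4,12); WM=6
i=6 t=9 v=6: → [4,12); WM=6
i=7 t=12 v=5: → [12,15); WM=9
i=8 t=13 v=8: → [12,16); WM=10
i=9 t=15 v=7: → [12,18); WM=12
i=10 t=11 v=9: → [4,18); WM=12
i=11 t=19 v=8: → [19,22); WM=16
i=12 t=10 v=7: DROP (t<16-3); WM=16
i=13 t=13 v=7: → [4,18); WM=16
i=14 t=20 v=4: → [19,23); WM=17
i=15 t=22 v=2: → [19,25); WM=19
i=16 t=17 v=9: → [4,25); WM=19
i=17 t=23 v=2: → [4,26); WM=20
i=18 t=22 v=9: → [4,26); WM=20
i=19 t=24 v=2: → [4,27); WM=21
i=20 t=22 v=8: → [4,27); WM=21
i=21 t=21 v=3: → [4,27); WM=21

[1,4)=2 [4,27)=9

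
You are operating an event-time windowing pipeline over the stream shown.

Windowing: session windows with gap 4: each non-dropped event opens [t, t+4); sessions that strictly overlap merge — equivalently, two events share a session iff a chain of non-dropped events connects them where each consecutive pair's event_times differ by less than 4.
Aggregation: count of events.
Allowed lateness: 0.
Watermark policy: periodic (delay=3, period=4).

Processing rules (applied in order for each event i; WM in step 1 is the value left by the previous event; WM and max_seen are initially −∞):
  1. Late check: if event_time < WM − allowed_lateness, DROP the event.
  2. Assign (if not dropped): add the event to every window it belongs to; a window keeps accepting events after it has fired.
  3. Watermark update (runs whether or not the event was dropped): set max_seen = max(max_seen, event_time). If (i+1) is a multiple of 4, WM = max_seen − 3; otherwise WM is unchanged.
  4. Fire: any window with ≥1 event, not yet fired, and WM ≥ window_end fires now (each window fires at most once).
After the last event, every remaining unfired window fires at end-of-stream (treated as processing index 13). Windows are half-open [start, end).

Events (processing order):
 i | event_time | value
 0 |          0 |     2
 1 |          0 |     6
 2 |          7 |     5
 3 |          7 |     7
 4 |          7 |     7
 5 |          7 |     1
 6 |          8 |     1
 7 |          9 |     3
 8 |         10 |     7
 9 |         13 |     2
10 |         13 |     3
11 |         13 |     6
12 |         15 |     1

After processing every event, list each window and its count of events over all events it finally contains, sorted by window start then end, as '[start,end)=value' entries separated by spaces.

[0,4)=2 [7,19)=11

i=0 t=0 v=2: → [0,4); WM=−∞
i=1 t=0 v=6: → [0,4); WM=−∞
i=2 t=7 v=5: → [7,11); WM=−∞
i=3 t=7 v=7: → [7,11); WM=4
i=4 t=7 v=7: → [7,11); WM=4
i=5 t=7 v=1: → [7,11); WM=4
i=6 t=8 v=1: → [7,12); WM=4
i=7 t=9 v=3: → [7,13); WM=6
i=8 t=10 v=7: → [7,14); WM=6
i=9 t=13 v=2: → [7,17); WM=6
i=10 t=13 v=3: → [7,17); WM=6
i=11 t=13 v=6: → [7,17); WM=10
i=12 t=15 v=1: → [7,19); WM=10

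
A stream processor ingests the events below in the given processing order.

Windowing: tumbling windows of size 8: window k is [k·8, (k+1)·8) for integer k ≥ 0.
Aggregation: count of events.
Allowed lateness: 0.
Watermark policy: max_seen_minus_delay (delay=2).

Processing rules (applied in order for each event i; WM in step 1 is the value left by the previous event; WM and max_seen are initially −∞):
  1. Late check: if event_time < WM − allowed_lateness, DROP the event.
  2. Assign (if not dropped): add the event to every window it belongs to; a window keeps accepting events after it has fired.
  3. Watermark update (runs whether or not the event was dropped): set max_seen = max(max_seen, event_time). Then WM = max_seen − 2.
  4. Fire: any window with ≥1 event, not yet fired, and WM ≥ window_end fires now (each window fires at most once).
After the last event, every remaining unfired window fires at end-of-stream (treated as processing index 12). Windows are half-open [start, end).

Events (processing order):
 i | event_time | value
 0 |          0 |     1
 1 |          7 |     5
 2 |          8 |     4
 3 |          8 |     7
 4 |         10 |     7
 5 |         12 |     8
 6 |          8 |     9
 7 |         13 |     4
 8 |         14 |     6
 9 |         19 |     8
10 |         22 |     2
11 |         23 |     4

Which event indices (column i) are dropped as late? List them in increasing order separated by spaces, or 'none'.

6

i=0 t=0 v=1: → [0,8); WM=-2
i=1 t=7 v=5: → [0,8); WM=5
i=2 t=8 v=4: → [8,16); WM=6
i=3 t=8 v=7: → [8,16); WM=6
i=4 t=10 v=7: → [8,16); WM=8; [0,8) fires=2
i=5 t=12 v=8: → [8,16); WM=10
i=6 t=8 v=9: DROP (t<10-0); WM=10
i=7 t=13 v=4: → [8,16); WM=11
i=8 t=14 v=6: → [8,16); WM=12
i=9 t=19 v=8: → [16,24); WM=17; [8,16) fires=6
i=10 t=22 v=2: → [16,24); WM=20
i=11 t=23 v=4: → [16,24); WM=21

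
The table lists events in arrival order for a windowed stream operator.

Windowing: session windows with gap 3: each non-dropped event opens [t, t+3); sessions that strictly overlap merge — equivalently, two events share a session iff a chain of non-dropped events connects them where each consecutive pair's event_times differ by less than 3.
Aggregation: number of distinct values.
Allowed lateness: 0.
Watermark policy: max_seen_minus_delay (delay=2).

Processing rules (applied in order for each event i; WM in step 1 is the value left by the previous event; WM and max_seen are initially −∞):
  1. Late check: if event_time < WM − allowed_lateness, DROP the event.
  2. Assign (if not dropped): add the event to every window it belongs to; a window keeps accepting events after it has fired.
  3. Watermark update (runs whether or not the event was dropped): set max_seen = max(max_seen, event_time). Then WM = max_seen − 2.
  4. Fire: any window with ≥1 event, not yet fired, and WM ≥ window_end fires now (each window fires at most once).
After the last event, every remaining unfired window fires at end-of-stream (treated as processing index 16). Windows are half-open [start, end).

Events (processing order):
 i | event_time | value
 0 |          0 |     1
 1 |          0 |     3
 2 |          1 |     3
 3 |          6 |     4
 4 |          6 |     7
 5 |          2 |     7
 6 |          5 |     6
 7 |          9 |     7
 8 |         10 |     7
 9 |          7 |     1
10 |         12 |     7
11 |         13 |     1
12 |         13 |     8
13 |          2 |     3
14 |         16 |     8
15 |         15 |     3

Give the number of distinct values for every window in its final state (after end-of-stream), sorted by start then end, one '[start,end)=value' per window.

i=0 t=0 v=1: → [0,3); WM=-2
i=1 t=0 v=3: → [0,3); WM=-2
i=2 t=1 v=3: → [0,4); WM=-1
i=3 t=6 v=4: → [6,9); WM=4
i=4 t=6 v=7: → [6,9); WM=4
i=5 t=2 v=7: DROP (t<4-0); WM=4
i=6 t=5 v=6: → [5,9); WM=4
i=7 t=9 v=7: → [9,12); WM=7
i=8 t=10 v=7: → [9,13); WM=8
i=9 t=7 v=1: DROP (t<8-0); WM=8
i=10 t=12 v=7: → [9,15); WM=10
i=11 t=13 v=1: → [9,16); WM=11
i=12 t=13 v=8: → [9,16); WM=11
i=13 t=2 v=3: DROP (t<11-0); WM=11
i=14 t=16 v=8: → [16,19); WM=14
i=15 t=15 v=3: → [9,19); WM=14

[0,4)=2 [5,9)=3 [9,19)=4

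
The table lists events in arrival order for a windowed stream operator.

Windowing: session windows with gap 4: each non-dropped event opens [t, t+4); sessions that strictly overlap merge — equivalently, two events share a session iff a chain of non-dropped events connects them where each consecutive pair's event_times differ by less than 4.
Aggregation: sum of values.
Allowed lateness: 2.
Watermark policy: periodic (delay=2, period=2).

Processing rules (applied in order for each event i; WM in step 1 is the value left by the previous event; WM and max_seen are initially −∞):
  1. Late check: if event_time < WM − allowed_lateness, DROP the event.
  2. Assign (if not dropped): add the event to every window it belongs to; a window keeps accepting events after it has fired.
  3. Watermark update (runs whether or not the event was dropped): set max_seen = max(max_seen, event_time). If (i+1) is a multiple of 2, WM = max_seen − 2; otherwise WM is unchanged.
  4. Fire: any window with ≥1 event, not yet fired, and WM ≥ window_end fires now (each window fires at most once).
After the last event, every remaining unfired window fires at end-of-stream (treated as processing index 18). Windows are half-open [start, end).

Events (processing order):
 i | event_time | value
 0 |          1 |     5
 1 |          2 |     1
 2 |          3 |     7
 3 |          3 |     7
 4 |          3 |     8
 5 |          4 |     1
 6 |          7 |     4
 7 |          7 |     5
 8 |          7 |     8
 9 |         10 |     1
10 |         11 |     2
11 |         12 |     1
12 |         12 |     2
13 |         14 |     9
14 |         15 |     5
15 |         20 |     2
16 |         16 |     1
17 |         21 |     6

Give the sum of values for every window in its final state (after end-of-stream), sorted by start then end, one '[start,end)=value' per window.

i=0 t=1 v=5: → [1,5); WM=−∞
i=1 t=2 v=1: → [1,6); WM=0
i=2 t=3 v=7: → [1,7); WM=0
i=3 t=3 v=7: → [1,7); WM=1
i=4 t=3 v=8: → [1,7); WM=1
i=5 t=4 v=1: → [1,8); WM=2
i=6 t=7 v=4: → [1,11); WM=2
i=7 t=7 v=5: → [1,11); WM=5
i=8 t=7 v=8: → [1,11); WM=5
i=9 t=10 v=1: → [1,14); WM=8
i=10 t=11 v=2: → [1,15); WM=8
i=11 t=12 v=1: → [1,16); WM=10
i=12 t=12 v=2: → [1,16); WM=10
i=13 t=14 v=9: → [1,18); WM=12
i=14 t=15 v=5: → [1,19); WM=12
i=15 t=20 v=2: → [20,24); WM=18
i=16 t=16 v=1: → [1,20); WM=18
i=17 t=21 v=6: → [20,25); WM=19

[1,20)=67 [20,25)=8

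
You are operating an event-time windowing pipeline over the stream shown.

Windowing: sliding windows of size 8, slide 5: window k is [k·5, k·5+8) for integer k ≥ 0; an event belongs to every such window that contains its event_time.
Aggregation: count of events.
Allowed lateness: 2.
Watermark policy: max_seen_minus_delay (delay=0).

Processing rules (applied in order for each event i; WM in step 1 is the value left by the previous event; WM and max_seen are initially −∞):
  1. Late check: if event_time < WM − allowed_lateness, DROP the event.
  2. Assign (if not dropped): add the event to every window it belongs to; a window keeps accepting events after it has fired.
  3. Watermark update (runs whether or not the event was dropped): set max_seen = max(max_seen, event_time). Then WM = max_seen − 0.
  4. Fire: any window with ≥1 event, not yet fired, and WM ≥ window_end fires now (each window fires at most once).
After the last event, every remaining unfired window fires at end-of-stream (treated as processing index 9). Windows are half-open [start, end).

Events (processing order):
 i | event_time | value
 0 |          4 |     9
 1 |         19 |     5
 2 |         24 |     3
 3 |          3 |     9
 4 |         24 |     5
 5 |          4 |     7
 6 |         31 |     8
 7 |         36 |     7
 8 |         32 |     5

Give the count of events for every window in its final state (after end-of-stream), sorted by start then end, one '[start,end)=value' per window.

i=0 t=4 v=9: → [0,8); WM=4
i=1 t=19 v=5: → [15,23); WM=19; [0,8) fires=1
i=2 t=24 v=3: → [20,28); WM=24; [15,23) fires=1
i=3 t=3 v=9: DROP (t<24-2); WM=24
i=4 t=24 v=5: → [20,28); WM=24
i=5 t=4 v=7: DROP (t<24-2); WM=24
i=6 t=31 v=8: → [30,38),[25,33); WM=31; [20,28) fires=2
i=7 t=36 v=7: → [35,43),[30,38); WM=36; [25,33) fires=1
i=8 t=32 v=5: DROP (t<36-2); WM=36

[0,8)=1 [15,23)=1 [20,28)=2 [25,33)=1 [30,38)=2 [35,43)=1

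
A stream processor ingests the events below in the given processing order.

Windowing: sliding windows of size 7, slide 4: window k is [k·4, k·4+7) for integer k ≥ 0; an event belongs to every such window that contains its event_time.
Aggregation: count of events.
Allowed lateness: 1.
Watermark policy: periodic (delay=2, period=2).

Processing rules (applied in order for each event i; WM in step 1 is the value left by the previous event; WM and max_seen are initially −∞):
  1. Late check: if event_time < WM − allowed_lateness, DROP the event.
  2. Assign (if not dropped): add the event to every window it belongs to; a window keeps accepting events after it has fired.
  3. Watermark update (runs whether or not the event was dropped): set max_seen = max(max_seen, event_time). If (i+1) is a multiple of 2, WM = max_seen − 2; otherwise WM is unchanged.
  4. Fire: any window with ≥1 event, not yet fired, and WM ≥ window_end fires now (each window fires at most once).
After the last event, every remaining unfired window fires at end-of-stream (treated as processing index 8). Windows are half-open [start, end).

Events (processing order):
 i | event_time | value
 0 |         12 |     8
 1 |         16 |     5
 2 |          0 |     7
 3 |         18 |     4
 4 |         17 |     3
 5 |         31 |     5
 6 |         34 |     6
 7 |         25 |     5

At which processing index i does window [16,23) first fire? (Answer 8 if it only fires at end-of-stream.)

i=0 t=12 v=8: → [12,19),[8,15); WM=−∞
i=1 t=16 v=5: → [16,23),[12,19); WM=14
i=2 t=0 v=7: DROP (t<14-1); WM=14
i=3 t=18 v=4: → [16,23),[12,19); WM=16; [8,15) fires=1
i=4 t=17 v=3: → [16,23),[12,19); WM=16
i=5 t=31 v=5: → [28,35); WM=29; [12,19) fires=4 [16,23) fires=3
i=6 t=34 v=6: → [32,39),[28,35); WM=29
i=7 t=25 v=5: DROP (t<29-1); WM=32

5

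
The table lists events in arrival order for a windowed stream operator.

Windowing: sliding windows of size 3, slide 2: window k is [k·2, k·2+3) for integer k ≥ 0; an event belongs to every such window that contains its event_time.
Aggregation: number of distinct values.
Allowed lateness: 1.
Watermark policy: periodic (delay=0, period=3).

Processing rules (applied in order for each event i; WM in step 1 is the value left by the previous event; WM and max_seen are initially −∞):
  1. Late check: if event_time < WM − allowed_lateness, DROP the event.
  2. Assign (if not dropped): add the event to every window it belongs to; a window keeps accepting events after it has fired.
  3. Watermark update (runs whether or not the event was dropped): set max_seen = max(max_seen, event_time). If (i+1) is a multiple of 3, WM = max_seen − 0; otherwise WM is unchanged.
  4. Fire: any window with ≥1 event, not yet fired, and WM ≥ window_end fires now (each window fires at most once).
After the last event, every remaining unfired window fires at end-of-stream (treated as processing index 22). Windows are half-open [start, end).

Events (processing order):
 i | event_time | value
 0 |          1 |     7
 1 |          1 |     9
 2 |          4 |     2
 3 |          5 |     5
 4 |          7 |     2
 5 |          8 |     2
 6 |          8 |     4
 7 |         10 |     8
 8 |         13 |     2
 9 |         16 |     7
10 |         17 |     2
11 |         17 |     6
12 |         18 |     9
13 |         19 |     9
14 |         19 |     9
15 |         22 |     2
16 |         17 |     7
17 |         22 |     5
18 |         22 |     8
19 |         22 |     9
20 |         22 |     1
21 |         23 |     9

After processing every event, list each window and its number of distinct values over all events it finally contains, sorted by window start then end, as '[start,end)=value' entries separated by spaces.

i=0 t=1 v=7: → [0,3); WM=−∞
i=1 t=1 v=9: → [0,3); WM=−∞
i=2 t=4 v=2: → [4,7),[2,5); WM=4; [0,3) fires=2
i=3 t=5 v=5: → [4,7); WM=4
i=4 t=7 v=2: → [6,9); WM=4
i=5 t=8 v=2: → [8,11),[6,9); WM=8; [2,5) fires=1 [4,7) fires=2
i=6 t=8 v=4: → [8,11),[6,9); WM=8
i=7 t=10 v=8: → [10,13),[8,11); WM=8
i=8 t=13 v=2: → [12,15); WM=13; [6,9) fires=2 [8,11) fires=3 [10,13) fires=1
i=9 t=16 v=7: → [16,19),[14,17); WM=13
i=10 t=17 v=2: → [16,19); WM=13
i=11 t=17 v=6: → [16,19); WM=17; [12,15) fires=1 [14,17) fires=1
i=12 t=18 v=9: → [18,21),[16,19); WM=17
i=13 t=19 v=9: → [18,21); WM=17
i=14 t=19 v=9: → [18,21); WM=19; [16,19) fires=4
i=15 t=22 v=2: → [22,25),[20,23); WM=19
i=16 t=17 v=7: DROP (t<19-1); WM=19
i=17 t=22 v=5: → [22,25),[20,23); WM=22; [18,21) fires=1
i=18 t=22 v=8: → [22,25),[20,23); WM=22
i=19 t=22 v=9: → [22,25),[20,23); WM=22
i=20 t=22 v=1: → [22,25),[20,23); WM=22
i=21 t=23 v=9: → [22,25); WM=22

[0,3)=2 [2,5)=1 [4,7)=2 [6,9)=2 [8,11)=3 [10,13)=1 [12,15)=1 [14,17)=1 [16,19)=4 [18,21)=1 [20,23)=5 [22,25)=5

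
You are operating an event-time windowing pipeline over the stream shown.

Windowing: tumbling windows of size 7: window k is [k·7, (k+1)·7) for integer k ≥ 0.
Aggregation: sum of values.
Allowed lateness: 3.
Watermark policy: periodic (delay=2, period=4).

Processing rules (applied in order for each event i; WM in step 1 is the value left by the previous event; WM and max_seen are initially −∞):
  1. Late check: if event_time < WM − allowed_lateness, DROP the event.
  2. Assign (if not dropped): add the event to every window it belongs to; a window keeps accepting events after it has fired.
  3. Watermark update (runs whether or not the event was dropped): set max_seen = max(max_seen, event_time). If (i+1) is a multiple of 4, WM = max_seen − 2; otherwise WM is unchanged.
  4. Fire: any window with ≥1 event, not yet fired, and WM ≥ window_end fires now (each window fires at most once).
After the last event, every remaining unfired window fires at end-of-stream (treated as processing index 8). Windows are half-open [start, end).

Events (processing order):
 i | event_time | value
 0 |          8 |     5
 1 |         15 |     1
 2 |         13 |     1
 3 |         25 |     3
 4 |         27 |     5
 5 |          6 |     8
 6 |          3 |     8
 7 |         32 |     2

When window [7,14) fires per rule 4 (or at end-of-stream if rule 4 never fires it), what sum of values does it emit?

i=0 t=8 v=5: → [7,14); WM=−∞
i=1 t=15 v=1: → [14,21); WM=−∞
i=2 t=13 v=1: → [7,14); WM=−∞
i=3 t=25 v=3: → [21,28); WM=23; [7,14) fires=6 [14,21) fires=1
i=4 t=27 v=5: → [21,28); WM=23
i=5 t=6 v=8: DROP (t<23-3); WM=23
i=6 t=3 v=8: DROP (t<23-3); WM=23
i=7 t=32 v=2: → [28,35); WM=30; [21,28) fires=8

6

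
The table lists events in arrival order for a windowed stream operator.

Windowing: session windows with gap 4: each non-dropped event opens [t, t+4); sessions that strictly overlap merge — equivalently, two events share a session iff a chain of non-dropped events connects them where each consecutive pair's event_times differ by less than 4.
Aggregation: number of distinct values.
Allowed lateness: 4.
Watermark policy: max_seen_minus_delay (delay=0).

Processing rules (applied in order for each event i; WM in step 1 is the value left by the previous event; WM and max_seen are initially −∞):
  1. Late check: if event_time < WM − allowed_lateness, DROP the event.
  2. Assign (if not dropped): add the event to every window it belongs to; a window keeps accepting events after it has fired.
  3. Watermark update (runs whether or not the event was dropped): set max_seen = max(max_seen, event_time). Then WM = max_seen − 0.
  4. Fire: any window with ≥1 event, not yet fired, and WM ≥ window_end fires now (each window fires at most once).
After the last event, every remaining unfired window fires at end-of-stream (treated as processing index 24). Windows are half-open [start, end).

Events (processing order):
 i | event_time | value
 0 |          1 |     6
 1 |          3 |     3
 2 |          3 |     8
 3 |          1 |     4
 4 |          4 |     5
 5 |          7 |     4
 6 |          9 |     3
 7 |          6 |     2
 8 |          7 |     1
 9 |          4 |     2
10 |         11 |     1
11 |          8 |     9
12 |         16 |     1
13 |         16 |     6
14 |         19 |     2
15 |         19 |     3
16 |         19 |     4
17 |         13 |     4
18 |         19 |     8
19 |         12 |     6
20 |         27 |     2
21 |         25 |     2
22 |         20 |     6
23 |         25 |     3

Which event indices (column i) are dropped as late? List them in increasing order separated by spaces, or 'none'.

i=0 t=1 v=6: → [1,5); WM=1
i=1 t=3 v=3: → [1,7); WM=3
i=2 t=3 v=8: → [1,7); WM=3
i=3 t=1 v=4: → [1,7); WM=3
i=4 t=4 v=5: → [1,8); WM=4
i=5 t=7 v=4: → [1,11); WM=7
i=6 t=9 v=3: → [1,13); WM=9
i=7 t=6 v=2: → [1,13); WM=9
i=8 t=7 v=1: → [1,13); WM=9
i=9 t=4 v=2: DROP (t<9-4); WM=9
i=10 t=11 v=1: → [1,15); WM=11
i=11 t=8 v=9: → [1,15); WM=11
i=12 t=16 v=1: → [16,20); WM=16
i=13 t=16 v=6: → [16,20); WM=16
i=14 t=19 v=2: → [16,23); WM=19
i=15 t=19 v=3: → [16,23); WM=19
i=16 t=19 v=4: → [16,23); WM=19
i=17 t=13 v=4: DROP (t<19-4); WM=19
i=18 t=19 v=8: → [16,23); WM=19
i=19 t=12 v=6: DROP (t<19-4); WM=19
i=20 t=27 v=2: → [27,31); WM=27
i=21 t=25 v=2: → [25,31); WM=27
i=22 t=20 v=6: DROP (t<27-4); WM=27
i=23 t=25 v=3: → [25,31); WM=27

9 17 19 22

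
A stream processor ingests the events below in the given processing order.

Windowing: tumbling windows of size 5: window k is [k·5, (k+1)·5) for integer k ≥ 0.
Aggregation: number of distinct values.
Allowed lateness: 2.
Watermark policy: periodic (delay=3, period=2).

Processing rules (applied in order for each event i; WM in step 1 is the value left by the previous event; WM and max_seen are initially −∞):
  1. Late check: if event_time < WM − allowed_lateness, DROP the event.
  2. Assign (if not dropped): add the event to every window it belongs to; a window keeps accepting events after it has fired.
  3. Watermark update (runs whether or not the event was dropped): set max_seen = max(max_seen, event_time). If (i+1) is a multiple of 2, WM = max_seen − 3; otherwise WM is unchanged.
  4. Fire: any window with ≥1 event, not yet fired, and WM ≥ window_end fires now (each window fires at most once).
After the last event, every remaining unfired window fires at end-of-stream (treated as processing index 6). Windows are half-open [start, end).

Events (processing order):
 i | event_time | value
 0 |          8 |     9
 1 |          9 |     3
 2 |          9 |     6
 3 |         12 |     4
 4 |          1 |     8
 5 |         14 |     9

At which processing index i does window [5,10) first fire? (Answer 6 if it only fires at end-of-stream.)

5

i=0 t=8 v=9: → [5,10); WM=−∞
i=1 t=9 v=3: → [5,10); WM=6
i=2 t=9 v=6: → [5,10); WM=6
i=3 t=12 v=4: → [10,15); WM=9
i=4 t=1 v=8: DROP (t<9-2); WM=9
i=5 t=14 v=9: → [10,15); WM=11; [5,10) fires=3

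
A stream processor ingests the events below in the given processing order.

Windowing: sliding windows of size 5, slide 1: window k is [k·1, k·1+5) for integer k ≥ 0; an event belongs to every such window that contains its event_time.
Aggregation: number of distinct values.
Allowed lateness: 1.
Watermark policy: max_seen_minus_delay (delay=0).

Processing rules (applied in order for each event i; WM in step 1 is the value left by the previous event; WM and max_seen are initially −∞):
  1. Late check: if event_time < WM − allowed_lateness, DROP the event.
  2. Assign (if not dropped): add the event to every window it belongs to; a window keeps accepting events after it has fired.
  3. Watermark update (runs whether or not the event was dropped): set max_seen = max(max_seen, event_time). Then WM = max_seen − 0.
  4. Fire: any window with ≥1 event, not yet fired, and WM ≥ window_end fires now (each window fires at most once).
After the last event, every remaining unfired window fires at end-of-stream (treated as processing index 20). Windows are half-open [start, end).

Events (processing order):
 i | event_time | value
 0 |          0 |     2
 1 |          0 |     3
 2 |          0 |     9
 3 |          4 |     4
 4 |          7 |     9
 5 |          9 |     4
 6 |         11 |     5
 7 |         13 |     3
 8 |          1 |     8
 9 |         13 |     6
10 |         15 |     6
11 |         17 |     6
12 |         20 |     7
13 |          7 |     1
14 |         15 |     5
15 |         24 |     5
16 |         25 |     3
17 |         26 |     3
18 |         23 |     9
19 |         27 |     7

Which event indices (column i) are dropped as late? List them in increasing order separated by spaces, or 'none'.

8 13 14 18

i=0 t=0 v=2: → [0,5); WM=0
i=1 t=0 v=3: → [0,5); WM=0
i=2 t=0 v=9: → [0,5); WM=0
i=3 t=4 v=4: → [4,9),[3,8),[2,7),[1,6),[0,5); WM=4
i=4 t=7 v=9: → [7,12),[6,11),[5,10),[4,9),[3,8); WM=7; [0,5) fires=4 [1,6) fires=1 [2,7) fires=1
i=5 t=9 v=4: → [9,14),[8,13),[7,12),[6,11),[5,10); WM=9; [3,8) fires=2 [4,9) fires=2
i=6 t=11 v=5: → [11,16),[10,15),[9,14),[8,13),[7,12); WM=11; [5,10) fires=2 [6,11) fires=2
i=7 t=13 v=3: → [13,18),[12,17),[11,16),[10,15),[9,14); WM=13; [7,12) fires=3 [8,13) fires=2
i=8 t=1 v=8: DROP (t<13-1); WM=13
i=9 t=13 v=6: → [13,18),[12,17),[11,16),[10,15),[9,14); WM=13
i=10 t=15 v=6: → [15,20),[14,19),[13,18),[12,17),[11,16); WM=15; [9,14) fires=4 [10,15) fires=3
i=11 t=17 v=6: → [17,22),[16,21),[15,20),[14,19),[13,18); WM=17; [11,16) fires=3 [12,17) fires=2
i=12 t=20 v=7: → [20,25),[19,24),[18,23),[17,22),[16,21); WM=20; [13,18) fires=2 [14,19) fires=1 [15,20) fires=1
i=13 t=7 v=1: DROP (t<20-1); WM=20
i=14 t=15 v=5: DROP (t<20-1); WM=20
i=15 t=24 v=5: → [24,29),[23,28),[22,27),[21,26),[20,25); WM=24; [16,21) fires=2 [17,22) fires=2 [18,23) fires=1 [19,24) fires=1
i=16 t=25 v=3: → [25,30),[24,29),[23,28),[22,27),[21,26); WM=25; [20,25) fires=2
i=17 t=26 v=3: → [26,31),[25,30),[24,29),[23,28),[22,27); WM=26; [21,26) fires=2
i=18 t=23 v=9: DROP (t<26-1); WM=26
i=19 t=27 v=7: → [27,32),[26,31),[25,30),[24,29),[23,28); WM=27; [22,27) fires=2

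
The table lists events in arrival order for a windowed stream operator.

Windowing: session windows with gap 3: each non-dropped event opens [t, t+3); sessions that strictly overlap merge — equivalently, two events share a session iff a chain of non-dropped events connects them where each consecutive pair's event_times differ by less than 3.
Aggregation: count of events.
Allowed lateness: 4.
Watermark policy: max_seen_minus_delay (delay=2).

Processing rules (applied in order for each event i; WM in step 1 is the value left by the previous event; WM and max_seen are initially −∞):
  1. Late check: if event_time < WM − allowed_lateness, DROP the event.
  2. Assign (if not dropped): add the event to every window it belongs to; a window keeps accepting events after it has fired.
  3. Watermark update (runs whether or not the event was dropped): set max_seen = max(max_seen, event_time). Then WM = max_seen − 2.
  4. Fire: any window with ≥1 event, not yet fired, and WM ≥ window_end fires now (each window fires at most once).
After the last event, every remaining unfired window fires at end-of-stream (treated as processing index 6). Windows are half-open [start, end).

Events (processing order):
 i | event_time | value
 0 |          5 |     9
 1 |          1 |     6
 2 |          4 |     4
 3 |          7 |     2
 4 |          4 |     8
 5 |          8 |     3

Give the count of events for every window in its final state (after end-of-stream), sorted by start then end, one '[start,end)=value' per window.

[1,4)=1 [4,11)=5

i=0 t=5 v=9: → [5,8); WM=3
i=1 t=1 v=6: → [1,4); WM=3
i=2 t=4 v=4: → [4,8); WM=3
i=3 t=7 v=2: → [4,10); WM=5
i=4 t=4 v=8: → [4,10); WM=5
i=5 t=8 v=3: → [4,11); WM=6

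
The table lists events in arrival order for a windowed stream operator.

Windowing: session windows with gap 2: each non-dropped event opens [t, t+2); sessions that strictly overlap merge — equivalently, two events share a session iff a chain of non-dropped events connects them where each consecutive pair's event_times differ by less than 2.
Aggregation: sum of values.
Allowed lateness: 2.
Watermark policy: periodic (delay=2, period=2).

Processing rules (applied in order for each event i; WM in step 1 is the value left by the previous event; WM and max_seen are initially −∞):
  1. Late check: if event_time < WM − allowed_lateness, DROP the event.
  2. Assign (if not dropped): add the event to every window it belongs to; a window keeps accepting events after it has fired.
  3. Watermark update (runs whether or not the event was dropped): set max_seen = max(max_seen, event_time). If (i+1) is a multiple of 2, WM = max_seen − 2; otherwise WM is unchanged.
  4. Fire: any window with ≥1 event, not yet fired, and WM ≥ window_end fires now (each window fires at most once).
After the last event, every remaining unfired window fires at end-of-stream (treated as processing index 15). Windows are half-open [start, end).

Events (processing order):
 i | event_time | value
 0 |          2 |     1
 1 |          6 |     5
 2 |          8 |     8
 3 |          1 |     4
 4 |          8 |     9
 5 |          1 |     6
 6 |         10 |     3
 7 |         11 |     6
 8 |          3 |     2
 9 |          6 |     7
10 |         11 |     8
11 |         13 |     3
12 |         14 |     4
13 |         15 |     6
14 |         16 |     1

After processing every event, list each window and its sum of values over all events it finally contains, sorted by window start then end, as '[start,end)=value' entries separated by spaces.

[2,4)=1 [6,8)=5 [8,10)=17 [10,13)=17 [13,18)=14

i=0 t=2 v=1: → [2,4); WM=−∞
i=1 t=6 v=5: → [6,8); WM=4
i=2 t=8 v=8: → [8,10); WM=4
i=3 t=1 v=4: DROP (t<4-2); WM=6
i=4 t=8 v=9: → [8,10); WM=6
i=5 t=1 v=6: DROP (t<6-2); WM=6
i=6 t=10 v=3: → [10,12); WM=6
i=7 t=11 v=6: → [10,13); WM=9
i=8 t=3 v=2: DROP (t<9-2); WM=9
i=9 t=6 v=7: DROP (t<9-2); WM=9
i=10 t=11 v=8: → [10,13); WM=9
i=11 t=13 v=3: → [13,15); WM=11
i=12 t=14 v=4: → [13,16); WM=11
i=13 t=15 v=6: → [13,17); WM=13
i=14 t=16 v=1: → [13,18); WM=13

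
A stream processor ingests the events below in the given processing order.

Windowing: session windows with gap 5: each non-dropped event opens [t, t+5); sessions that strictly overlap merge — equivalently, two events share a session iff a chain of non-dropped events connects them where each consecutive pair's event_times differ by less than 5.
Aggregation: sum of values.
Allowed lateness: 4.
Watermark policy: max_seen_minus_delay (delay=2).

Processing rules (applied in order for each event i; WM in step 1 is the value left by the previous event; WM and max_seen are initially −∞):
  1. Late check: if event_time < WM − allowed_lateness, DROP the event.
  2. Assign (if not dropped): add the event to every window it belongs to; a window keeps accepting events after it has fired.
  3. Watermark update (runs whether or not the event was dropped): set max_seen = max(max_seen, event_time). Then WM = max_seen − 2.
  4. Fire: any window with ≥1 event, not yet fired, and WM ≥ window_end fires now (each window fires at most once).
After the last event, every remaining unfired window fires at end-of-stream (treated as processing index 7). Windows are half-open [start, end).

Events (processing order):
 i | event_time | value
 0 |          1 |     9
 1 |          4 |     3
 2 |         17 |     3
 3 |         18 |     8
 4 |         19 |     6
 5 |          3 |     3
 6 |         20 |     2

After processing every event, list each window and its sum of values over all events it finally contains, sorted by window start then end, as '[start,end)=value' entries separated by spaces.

[1,9)=12 [17,25)=19

i=0 t=1 v=9: → [1,6); WM=-1
i=1 t=4 v=3: → [1,9); WM=2
i=2 t=17 v=3: → [17,22); WM=15
i=3 t=18 v=8: → [17,23); WM=16
i=4 t=19 v=6: → [17,24); WM=17
i=5 t=3 v=3: DROP (t<17-4); WM=17
i=6 t=20 v=2: → [17,25); WM=18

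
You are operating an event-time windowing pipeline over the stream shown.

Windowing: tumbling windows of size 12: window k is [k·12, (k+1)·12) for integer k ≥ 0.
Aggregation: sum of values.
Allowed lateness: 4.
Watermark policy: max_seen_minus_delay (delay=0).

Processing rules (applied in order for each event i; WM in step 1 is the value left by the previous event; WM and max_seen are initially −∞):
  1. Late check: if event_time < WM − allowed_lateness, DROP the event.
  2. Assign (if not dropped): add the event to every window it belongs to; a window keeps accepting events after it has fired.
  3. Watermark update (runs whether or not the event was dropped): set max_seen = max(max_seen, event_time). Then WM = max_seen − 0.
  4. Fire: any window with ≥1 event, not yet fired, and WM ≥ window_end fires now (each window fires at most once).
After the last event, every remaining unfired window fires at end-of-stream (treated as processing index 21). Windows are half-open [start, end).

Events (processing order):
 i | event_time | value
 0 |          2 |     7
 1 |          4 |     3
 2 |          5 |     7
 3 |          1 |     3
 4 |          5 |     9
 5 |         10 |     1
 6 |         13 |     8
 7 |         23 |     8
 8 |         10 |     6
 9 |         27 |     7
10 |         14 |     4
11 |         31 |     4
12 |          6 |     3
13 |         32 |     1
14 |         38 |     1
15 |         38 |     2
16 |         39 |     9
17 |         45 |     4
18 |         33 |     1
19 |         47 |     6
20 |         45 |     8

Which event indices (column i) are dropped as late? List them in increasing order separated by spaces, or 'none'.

i=0 t=2 v=7: → [0,12); WM=2
i=1 t=4 v=3: → [0,12); WM=4
i=2 t=5 v=7: → [0,12); WM=5
i=3 t=1 v=3: → [0,12); WM=5
i=4 t=5 v=9: → [0,12); WM=5
i=5 t=10 v=1: → [0,12); WM=10
i=6 t=13 v=8: → [12,24); WM=13; [0,12) fires=30
i=7 t=23 v=8: → [12,24); WM=23
i=8 t=10 v=6: DROP (t<23-4); WM=23
i=9 t=27 v=7: → [24,36); WM=27; [12,24) fires=16
i=10 t=14 v=4: DROP (t<27-4); WM=27
i=11 t=31 v=4: → [24,36); WM=31
i=12 t=6 v=3: DROP (t<31-4); WM=31
i=13 t=32 v=1: → [24,36); WM=32
i=14 t=38 v=1: → [36,48); WM=38; [24,36) fires=12
i=15 t=38 v=2: → [36,48); WM=38
i=16 t=39 v=9: → [36,48); WM=39
i=17 t=45 v=4: → [36,48); WM=45
i=18 t=33 v=1: DROP (t<45-4); WM=45
i=19 t=47 v=6: → [36,48); WM=47
i=20 t=45 v=8: → [36,48); WM=47

8 10 12 18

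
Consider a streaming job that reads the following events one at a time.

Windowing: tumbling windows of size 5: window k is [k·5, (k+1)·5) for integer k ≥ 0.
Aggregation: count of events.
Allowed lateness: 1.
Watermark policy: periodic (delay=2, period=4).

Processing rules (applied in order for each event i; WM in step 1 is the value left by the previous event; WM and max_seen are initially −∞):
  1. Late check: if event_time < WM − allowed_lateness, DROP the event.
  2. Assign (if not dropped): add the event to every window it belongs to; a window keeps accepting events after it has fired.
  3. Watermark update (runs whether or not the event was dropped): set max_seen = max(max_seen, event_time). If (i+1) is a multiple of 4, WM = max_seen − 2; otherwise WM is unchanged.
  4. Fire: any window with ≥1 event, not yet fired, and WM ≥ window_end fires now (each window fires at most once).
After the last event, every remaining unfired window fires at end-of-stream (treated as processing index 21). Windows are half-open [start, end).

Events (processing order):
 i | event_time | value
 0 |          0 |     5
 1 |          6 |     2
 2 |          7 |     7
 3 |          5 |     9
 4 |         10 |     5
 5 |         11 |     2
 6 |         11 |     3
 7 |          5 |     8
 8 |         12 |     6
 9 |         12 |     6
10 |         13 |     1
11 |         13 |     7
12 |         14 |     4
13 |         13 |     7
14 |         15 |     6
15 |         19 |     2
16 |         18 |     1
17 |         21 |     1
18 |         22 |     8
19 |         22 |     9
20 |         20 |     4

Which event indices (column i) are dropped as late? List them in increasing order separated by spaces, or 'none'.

none

i=0 t=0 v=5: → [0,5); WM=−∞
i=1 t=6 v=2: → [5,10); WM=−∞
i=2 t=7 v=7: → [5,10); WM=−∞
i=3 t=5 v=9: → [5,10); WM=5; [0,5) fires=1
i=4 t=10 v=5: → [10,15); WM=5
i=5 t=11 v=2: → [10,15); WM=5
i=6 t=11 v=3: → [10,15); WM=5
i=7 t=5 v=8: → [5,10); WM=9
i=8 t=12 v=6: → [10,15); WM=9
i=9 t=12 v=6: → [10,15); WM=9
i=10 t=13 v=1: → [10,15); WM=9
i=11 t=13 v=7: → [10,15); WM=11; [5,10) fires=4
i=12 t=14 v=4: → [10,15); WM=11
i=13 t=13 v=7: → [10,15); WM=11
i=14 t=15 v=6: → [15,20); WM=11
i=15 t=19 v=2: → [15,20); WM=17; [10,15) fires=9
i=16 t=18 v=1: → [15,20); WM=17
i=17 t=21 v=1: → [20,25); WM=17
i=18 t=22 v=8: → [20,25); WM=17
i=19 t=22 v=9: → [20,25); WM=20; [15,20) fires=3
i=20 t=20 v=4: → [20,25); WM=20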